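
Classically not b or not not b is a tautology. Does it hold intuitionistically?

This is the weak law of excluded middle, which is not intuitionistically valid.
A Kripke countermodel: worlds 0, 1, 2; order generated by 0 <= 1, 0 <= 2; atoms true at each world — 0:{}; 1:{b}; 2:{}.
0 does not force not b or not not b: neither disjunct is forced at 0.
0 does not force not b since 1 is accessible from 0 and 1 forces b.
So the root 0 does not force the formula.

No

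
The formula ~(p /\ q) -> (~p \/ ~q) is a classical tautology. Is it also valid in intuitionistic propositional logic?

This is the constructively invalid direction of De Morgan's law for conjunction, which is not intuitionistically valid.
A Kripke countermodel: worlds u, v, w; order generated by u <= v, u <= w; atoms true at each world — u:{}; v:{p}; w:{q}.
u ||-/- ~(p /\ q) -> (~p \/ ~q): already at u itself, u ||- ~(p /\ q) but u ||-/- ~p \/ ~q.
u ||-/- ~p \/ ~q: neither disjunct is forced at u.
u ||-/- ~p since v is accessible from u and v ||- p.
So the root u does not force the formula.

No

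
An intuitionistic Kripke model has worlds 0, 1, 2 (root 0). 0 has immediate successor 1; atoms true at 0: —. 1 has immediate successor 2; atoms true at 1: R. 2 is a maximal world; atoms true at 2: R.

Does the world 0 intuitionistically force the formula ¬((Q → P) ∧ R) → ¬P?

Yes

0 ⊩ ¬((Q → P) ∧ R) → ¬P vacuously: no world accessible from 0 forces the antecedent ¬((Q → P) ∧ R).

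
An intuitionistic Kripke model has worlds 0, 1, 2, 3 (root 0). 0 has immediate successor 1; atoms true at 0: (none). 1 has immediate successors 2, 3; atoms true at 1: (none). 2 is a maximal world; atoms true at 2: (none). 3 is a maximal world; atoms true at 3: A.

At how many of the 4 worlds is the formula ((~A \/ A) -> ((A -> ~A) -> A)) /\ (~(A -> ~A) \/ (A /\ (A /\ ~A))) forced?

0: does not force it — 0 ||-/- ((~A \/ A) -> ((A -> ~A) -> A)) /\ (~(A -> ~A) \/ (A /\ (A /\ ~A))) since 0 fails (~A \/ A) -> ((A -> ~A) -> A).
1: does not force it.
2: does not force it.
3: forces it.
Worlds forcing the formula: {3}.

1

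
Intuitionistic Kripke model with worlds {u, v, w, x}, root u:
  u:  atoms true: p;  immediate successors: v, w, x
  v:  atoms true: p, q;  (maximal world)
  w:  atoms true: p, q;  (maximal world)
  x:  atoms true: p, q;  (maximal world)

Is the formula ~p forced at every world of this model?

No

Not every world: u ||-/- ~p.
u ||-/- ~p since u is accessible from u and u ||- p.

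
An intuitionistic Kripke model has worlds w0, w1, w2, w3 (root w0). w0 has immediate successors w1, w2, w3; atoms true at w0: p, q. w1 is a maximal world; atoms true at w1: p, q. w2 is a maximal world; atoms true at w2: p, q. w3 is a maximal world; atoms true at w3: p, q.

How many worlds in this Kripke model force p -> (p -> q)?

4

w0: forces it.
w1: forces it.
w2: forces it.
w3: forces it.
Worlds forcing the formula: {w0, w1, w2, w3}.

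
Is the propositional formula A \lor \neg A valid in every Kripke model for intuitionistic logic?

This is the law of excluded middle, which is not intuitionistically valid.
A Kripke countermodel: worlds w0, w1; order generated by w0 \le w1; atoms true at each world — w0:{}; w1:{A}.
w0 \nVdash A \lor \neg A: neither disjunct is forced at w0.
w0 lacks atom A, so w0 \nVdash A.
So the root w0 does not force the formula.

No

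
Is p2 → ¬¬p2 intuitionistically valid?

This is double-negation introduction, which is intuitionistically derivable.
If a world forces p2 then every accessible world forces p2 (persistence), so none forces ¬p2; hence ¬¬p2.

Yes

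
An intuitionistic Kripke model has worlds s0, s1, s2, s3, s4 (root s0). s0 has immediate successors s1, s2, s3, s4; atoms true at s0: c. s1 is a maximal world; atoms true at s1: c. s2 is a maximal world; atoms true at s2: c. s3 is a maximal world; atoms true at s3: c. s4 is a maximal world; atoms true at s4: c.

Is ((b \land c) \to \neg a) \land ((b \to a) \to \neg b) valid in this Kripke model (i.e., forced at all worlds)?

Yes

s0 \Vdash ((b \land c) \to \neg a) \land ((b \to a) \to \neg b) since s0 forces both conjuncts.
Since the root s0 forces ((b \land c) \to \neg a) \land ((b \to a) \to \neg b) and forcing is persistent (monotone upward), every world forces it.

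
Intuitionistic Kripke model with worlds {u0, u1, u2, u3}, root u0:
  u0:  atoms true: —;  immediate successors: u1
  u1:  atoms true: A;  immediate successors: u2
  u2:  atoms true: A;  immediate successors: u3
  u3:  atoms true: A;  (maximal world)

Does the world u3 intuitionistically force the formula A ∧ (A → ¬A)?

No

u3 ⊮ A ∧ (A → ¬A) since u3 fails A → ¬A.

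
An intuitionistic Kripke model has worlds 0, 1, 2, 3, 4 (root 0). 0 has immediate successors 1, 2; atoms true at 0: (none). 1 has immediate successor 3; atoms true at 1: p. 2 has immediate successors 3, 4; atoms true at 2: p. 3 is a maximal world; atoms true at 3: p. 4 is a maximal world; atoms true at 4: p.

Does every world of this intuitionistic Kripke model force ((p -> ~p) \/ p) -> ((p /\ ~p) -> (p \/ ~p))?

0 ||- ((p -> ~p) \/ p) -> ((p /\ ~p) -> (p \/ ~p)): every world accessible from 0 that forces (p -> ~p) \/ p (namely 1, 2, 3, 4) also forces (p /\ ~p) -> (p \/ ~p).
Since the root 0 forces ((p -> ~p) \/ p) -> ((p /\ ~p) -> (p \/ ~p)) and forcing is persistent (monotone upward), every world forces it.

Yes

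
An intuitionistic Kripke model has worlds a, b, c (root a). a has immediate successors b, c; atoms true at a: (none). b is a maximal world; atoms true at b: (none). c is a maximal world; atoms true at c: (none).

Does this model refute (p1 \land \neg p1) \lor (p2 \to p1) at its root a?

a \Vdash (p1 \land \neg p1) \lor (p2 \to p1) via the disjunct p2 \to p1.
So the root a forces (p1 \land \neg p1) \lor (p2 \to p1); the model is not a countermodel.

No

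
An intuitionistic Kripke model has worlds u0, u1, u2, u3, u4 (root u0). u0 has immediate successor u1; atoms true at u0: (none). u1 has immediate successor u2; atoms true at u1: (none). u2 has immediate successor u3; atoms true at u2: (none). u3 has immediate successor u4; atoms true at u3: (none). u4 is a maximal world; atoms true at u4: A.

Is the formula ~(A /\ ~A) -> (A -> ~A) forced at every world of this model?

No

Not every world: u0 ||-/- ~(A /\ ~A) -> (A -> ~A).
u0 ||-/- ~(A /\ ~A) -> (A -> ~A): already at u0 itself, u0 ||- ~(A /\ ~A) but u0 ||-/- A -> ~A.
u0 ||-/- A -> ~A: at the accessible world u4, u4 ||- A but u4 ||-/- ~A.
u4 ||-/- ~A since u4 is accessible from u4 and u4 ||- A.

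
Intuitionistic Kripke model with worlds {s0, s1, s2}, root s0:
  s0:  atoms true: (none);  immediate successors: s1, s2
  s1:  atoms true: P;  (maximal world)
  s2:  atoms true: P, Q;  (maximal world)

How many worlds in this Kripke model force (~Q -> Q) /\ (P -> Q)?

s0: does not force it — s0 ||-/- (~Q -> Q) /\ (P -> Q) since s0 fails ~Q -> Q.
s1: does not force it.
s2: forces it.
Worlds forcing the formula: {s2}.

1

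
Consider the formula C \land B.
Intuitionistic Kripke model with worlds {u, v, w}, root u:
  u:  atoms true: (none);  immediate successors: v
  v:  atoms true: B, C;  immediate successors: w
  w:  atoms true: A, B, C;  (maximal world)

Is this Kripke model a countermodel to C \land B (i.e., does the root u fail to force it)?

Yes

u \nVdash C \land B since u fails C.
So the root u does not force C \land B; the model is a countermodel.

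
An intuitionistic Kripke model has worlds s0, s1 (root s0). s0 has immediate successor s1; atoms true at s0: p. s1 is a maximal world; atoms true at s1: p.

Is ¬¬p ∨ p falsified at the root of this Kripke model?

s0 ⊩ ¬¬p ∨ p via the disjunct ¬¬p.
So the root s0 forces ¬¬p ∨ p; the model is not a countermodel.

No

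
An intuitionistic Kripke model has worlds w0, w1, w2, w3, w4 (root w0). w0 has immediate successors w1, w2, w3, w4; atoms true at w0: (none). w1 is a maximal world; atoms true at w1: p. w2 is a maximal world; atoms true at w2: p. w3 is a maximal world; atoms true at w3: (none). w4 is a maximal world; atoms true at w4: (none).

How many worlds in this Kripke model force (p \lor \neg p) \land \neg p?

2

w0: does not force it — w0 \nVdash (p \lor \neg p) \land \neg p since w0 fails p \lor \neg p.
w1: does not force it — w1 \nVdash (p \lor \neg p) \land \neg p since w1 fails \neg p.
w2: does not force it.
w3: forces it.
w4: forces it.
Worlds forcing the formula: {w3, w4}.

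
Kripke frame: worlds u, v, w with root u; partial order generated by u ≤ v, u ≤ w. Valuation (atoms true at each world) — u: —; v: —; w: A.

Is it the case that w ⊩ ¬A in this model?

No

w ⊮ ¬A since w is accessible from w and w ⊩ A.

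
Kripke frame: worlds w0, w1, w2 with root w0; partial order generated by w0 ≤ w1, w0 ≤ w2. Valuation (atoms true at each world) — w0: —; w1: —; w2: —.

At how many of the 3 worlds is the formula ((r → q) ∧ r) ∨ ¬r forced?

w0: forces it.
w1: forces it.
w2: forces it.
Worlds forcing the formula: {w0, w1, w2}.

3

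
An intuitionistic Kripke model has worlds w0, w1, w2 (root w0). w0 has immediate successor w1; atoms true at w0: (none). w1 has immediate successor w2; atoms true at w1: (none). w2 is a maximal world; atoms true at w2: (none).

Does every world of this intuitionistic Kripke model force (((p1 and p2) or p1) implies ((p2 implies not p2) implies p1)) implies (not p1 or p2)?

w0 forces (((p1 and p2) or p1) implies ((p2 implies not p2) implies p1)) implies (not p1 or p2): every world accessible from w0 that forces ((p1 and p2) or p1) implies ((p2 implies not p2) implies p1) (namely w0, w1, w2) also forces not p1 or p2.
Since the root w0 forces (((p1 and p2) or p1) implies ((p2 implies not p2) implies p1)) implies (not p1 or p2) and forcing is persistent (monotone upward), every world forces it.

Yes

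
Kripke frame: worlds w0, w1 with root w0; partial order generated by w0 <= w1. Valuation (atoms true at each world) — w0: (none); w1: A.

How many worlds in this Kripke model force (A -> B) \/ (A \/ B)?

w0: does not force it — w0 ||-/- (A -> B) \/ (A \/ B): neither disjunct is forced at w0.
w1: forces it.
Worlds forcing the formula: {w1}.

1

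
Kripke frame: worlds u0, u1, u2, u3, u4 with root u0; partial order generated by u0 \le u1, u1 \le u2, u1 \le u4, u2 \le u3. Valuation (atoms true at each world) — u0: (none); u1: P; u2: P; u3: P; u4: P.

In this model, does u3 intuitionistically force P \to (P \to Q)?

No

u3 \nVdash P \to (P \to Q): already at u3 itself, u3 \Vdash P but u3 \nVdash P \to Q.
u3 \nVdash P \to Q: already at u3 itself, u3 \Vdash P but u3 \nVdash Q.
u3 lacks atom Q, so u3 \nVdash Q.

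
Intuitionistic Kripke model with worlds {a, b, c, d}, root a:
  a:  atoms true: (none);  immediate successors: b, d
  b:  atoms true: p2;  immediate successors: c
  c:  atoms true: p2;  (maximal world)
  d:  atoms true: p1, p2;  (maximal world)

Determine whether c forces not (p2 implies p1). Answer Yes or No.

c forces not (p2 implies p1): no world accessible from c forces p2 implies p1.

Yes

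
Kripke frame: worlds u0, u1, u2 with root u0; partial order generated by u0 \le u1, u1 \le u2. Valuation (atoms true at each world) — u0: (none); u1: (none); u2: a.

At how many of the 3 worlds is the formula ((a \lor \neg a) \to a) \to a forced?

u0: does not force it — u0 \nVdash ((a \lor \neg a) \to a) \to a: already at u0 itself, u0 \Vdash (a \lor \neg a) \to a but u0 \nVdash a.
u1: does not force it — u1 \nVdash ((a \lor \neg a) \to a) \to a: already at u1 itself, u1 \Vdash (a \lor \neg a) \to a but u1 \nVdash a.
u2: forces it.
Worlds forcing the formula: {u2}.

1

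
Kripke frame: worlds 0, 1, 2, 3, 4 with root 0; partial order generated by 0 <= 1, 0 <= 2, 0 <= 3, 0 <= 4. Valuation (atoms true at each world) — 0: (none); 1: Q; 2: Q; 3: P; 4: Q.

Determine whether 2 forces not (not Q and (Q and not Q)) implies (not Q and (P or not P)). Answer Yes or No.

No

2 does not force not (not Q and (Q and not Q)) implies (not Q and (P or not P)): already at 2 itself, 2 forces not (not Q and (Q and not Q)) but 2 does not force not Q and (P or not P).
2 does not force not Q and (P or not P) since 2 fails not Q.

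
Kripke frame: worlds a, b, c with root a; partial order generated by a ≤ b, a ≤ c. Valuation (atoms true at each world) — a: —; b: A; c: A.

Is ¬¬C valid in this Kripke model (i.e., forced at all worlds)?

No

Not every world: a ⊮ ¬¬C.
a ⊮ ¬¬C since a is accessible from a and a ⊩ ¬C.
a ⊩ ¬C: no world accessible from a forces C.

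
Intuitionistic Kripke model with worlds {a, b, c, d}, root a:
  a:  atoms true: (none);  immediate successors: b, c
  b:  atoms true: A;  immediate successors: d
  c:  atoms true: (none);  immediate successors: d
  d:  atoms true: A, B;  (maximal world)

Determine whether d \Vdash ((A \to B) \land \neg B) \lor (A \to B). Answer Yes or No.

Yes

d \Vdash ((A \to B) \land \neg B) \lor (A \to B) via the disjunct A \to B.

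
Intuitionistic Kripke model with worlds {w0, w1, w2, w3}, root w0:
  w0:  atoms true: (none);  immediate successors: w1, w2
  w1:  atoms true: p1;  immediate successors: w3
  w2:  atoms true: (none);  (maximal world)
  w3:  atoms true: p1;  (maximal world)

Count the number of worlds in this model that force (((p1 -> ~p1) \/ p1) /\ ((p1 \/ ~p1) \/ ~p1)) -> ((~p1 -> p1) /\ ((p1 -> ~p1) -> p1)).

2

w0: does not force it — w0 ||-/- (((p1 -> ~p1) \/ p1) /\ ((p1 \/ ~p1) \/ ~p1)) -> ((~p1 -> p1) /\ ((p1 -> ~p1) -> p1)): at the accessible world w2, w2 ||- ((p1 -> ~p1) \/ p1) /\ ((p1 \/ ~p1) \/ ~p1) but w2 ||-/- (~p1 -> p1) /\ ((p1 -> ~p1) -> p1).
w1: forces it.
w2: does not force it — w2 ||-/- (((p1 -> ~p1) \/ p1) /\ ((p1 \/ ~p1) \/ ~p1)) -> ((~p1 -> p1) /\ ((p1 -> ~p1) -> p1)): already at w2 itself, w2 ||- ((p1 -> ~p1) \/ p1) /\ ((p1 \/ ~p1) \/ ~p1) but w2 ||-/- (~p1 -> p1) /\ ((p1 -> ~p1) -> p1).
w3: forces it.
Worlds forcing the formula: {w1, w3}.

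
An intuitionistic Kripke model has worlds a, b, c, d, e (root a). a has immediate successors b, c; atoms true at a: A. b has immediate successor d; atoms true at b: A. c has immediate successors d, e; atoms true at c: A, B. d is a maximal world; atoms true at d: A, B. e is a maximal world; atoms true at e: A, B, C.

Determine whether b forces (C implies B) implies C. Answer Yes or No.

b does not force (C implies B) implies C: already at b itself, b forces C implies B but b does not force C.
b lacks atom C, so b does not force C.

No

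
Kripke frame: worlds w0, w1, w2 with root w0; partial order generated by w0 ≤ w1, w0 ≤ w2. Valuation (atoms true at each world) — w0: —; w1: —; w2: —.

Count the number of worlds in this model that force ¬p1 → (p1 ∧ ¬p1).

0

w0: does not force it — w0 ⊮ ¬p1 → (p1 ∧ ¬p1): already at w0 itself, w0 ⊩ ¬p1 but w0 ⊮ p1 ∧ ¬p1.
w1: does not force it — w1 ⊮ ¬p1 → (p1 ∧ ¬p1): already at w1 itself, w1 ⊩ ¬p1 but w1 ⊮ p1 ∧ ¬p1.
w2: does not force it.
Worlds forcing the formula: { }.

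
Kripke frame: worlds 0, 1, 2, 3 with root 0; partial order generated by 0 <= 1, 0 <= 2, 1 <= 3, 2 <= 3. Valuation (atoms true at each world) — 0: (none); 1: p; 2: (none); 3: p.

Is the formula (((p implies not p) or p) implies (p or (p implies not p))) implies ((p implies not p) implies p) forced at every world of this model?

0 forces (((p implies not p) or p) implies (p or (p implies not p))) implies ((p implies not p) implies p): every world accessible from 0 that forces ((p implies not p) or p) implies (p or (p implies not p)) (namely 0, 1, 2, 3) also forces (p implies not p) implies p.
Since the root 0 forces (((p implies not p) or p) implies (p or (p implies not p))) implies ((p implies not p) implies p) and forcing is persistent (monotone upward), every world forces it.

Yes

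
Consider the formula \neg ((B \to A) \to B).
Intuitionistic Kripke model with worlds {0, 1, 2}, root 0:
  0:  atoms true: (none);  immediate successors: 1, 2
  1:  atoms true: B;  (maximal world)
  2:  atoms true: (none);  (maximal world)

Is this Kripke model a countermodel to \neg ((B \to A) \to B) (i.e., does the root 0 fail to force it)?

Yes

0 \nVdash \neg ((B \to A) \to B) since 1 is accessible from 0 and 1 \Vdash (B \to A) \to B.
1 \Vdash (B \to A) \to B vacuously: no world accessible from 1 forces the antecedent B \to A.
So the root 0 does not force \neg ((B \to A) \to B); the model is a countermodel.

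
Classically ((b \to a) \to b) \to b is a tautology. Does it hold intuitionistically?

This is Peirce's law, which is not intuitionistically valid.
A Kripke countermodel: worlds w0, w1; order generated by w0 \le w1; atoms true at each world — w0:{}; w1:{b}.
w0 \nVdash ((b \to a) \to b) \to b: already at w0 itself, w0 \Vdash (b \to a) \to b but w0 \nVdash b.
w0 lacks atom b, so w0 \nVdash b.
So the root w0 does not force the formula.

No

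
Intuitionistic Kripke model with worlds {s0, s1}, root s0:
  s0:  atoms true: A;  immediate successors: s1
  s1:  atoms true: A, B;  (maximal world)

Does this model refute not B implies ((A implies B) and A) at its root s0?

No

s0 forces not B implies ((A implies B) and A) vacuously: no world accessible from s0 forces the antecedent not B.
So the root s0 forces not B implies ((A implies B) and A); the model is not a countermodel.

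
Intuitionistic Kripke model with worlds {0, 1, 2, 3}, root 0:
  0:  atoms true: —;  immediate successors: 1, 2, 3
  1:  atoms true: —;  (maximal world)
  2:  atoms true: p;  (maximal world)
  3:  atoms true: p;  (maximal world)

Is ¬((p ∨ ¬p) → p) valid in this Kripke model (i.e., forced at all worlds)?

Not every world: 0 ⊮ ¬((p ∨ ¬p) → p).
0 ⊮ ¬((p ∨ ¬p) → p) since 2 is accessible from 0 and 2 ⊩ (p ∨ ¬p) → p.
2 ⊩ (p ∨ ¬p) → p: every world accessible from 2 that forces p ∨ ¬p (namely 2) also forces p.

No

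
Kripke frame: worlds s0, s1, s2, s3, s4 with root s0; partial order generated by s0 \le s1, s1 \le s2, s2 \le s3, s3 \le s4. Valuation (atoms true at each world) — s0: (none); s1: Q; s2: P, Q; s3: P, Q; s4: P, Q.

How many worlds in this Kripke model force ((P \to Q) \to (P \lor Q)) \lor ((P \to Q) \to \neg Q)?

4

s0: does not force it — s0 \nVdash ((P \to Q) \to (P \lor Q)) \lor ((P \to Q) \to \neg Q): neither disjunct is forced at s0.
s1: forces it.
s2: forces it.
s3: forces it.
s4: forces it.
Worlds forcing the formula: {s1, s2, s3, s4}.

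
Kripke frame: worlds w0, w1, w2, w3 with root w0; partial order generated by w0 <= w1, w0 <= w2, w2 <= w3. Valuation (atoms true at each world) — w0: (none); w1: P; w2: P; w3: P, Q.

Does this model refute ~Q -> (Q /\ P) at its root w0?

Yes

w0 ||-/- ~Q -> (Q /\ P): at the accessible world w1, w1 ||- ~Q but w1 ||-/- Q /\ P.
w1 ||-/- Q /\ P since w1 fails Q.
So the root w0 does not force ~Q -> (Q /\ P); the model is a countermodel.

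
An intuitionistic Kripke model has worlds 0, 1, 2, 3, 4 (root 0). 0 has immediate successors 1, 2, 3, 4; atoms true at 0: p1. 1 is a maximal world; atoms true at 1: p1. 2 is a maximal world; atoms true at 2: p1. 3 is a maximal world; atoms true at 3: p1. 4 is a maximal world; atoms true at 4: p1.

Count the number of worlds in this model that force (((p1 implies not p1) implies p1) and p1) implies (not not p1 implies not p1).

0

0: does not force it — 0 does not force (((p1 implies not p1) implies p1) and p1) implies (not not p1 implies not p1): already at 0 itself, 0 forces ((p1 implies not p1) implies p1) and p1 but 0 does not force not not p1 implies not p1.
1: does not force it — 1 does not force (((p1 implies not p1) implies p1) and p1) implies (not not p1 implies not p1): already at 1 itself, 1 forces ((p1 implies not p1) implies p1) and p1 but 1 does not force not not p1 implies not p1.
2: does not force it — 2 does not force (((p1 implies not p1) implies p1) and p1) implies (not not p1 implies not p1): already at 2 itself, 2 forces ((p1 implies not p1) implies p1) and p1 but 2 does not force not not p1 implies not p1.
3: does not force it.
4: does not force it.
Worlds forcing the formula: { }.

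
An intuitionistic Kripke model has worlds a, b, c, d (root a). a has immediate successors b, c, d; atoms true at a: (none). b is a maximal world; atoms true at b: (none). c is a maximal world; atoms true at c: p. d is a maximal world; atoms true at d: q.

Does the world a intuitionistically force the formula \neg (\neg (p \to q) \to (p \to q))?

No

a \nVdash \neg (\neg (p \to q) \to (p \to q)) since b is accessible from a and b \Vdash \neg (p \to q) \to (p \to q).
b \Vdash \neg (p \to q) \to (p \to q) vacuously: no world accessible from b forces the antecedent \neg (p \to q).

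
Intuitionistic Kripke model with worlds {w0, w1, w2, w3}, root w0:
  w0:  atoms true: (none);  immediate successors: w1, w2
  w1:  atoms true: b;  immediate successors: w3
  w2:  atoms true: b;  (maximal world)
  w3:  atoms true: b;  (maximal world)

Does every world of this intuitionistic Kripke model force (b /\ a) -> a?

w0 ||- (b /\ a) -> a vacuously: no world accessible from w0 forces the antecedent b /\ a.
Since the root w0 forces (b /\ a) -> a and forcing is persistent (monotone upward), every world forces it.

Yes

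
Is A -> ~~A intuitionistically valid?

This is double-negation introduction, which is intuitionistically derivable.
If a world forces A then every accessible world forces A (persistence), so none forces ~A; hence ~~A.

Yes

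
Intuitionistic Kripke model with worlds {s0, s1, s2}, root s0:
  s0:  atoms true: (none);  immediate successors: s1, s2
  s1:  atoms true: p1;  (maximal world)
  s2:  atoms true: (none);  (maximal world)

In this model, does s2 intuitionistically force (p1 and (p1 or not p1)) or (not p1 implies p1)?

No

s2 does not force (p1 and (p1 or not p1)) or (not p1 implies p1): neither disjunct is forced at s2.
s2 does not force p1 and (p1 or not p1) since s2 fails p1.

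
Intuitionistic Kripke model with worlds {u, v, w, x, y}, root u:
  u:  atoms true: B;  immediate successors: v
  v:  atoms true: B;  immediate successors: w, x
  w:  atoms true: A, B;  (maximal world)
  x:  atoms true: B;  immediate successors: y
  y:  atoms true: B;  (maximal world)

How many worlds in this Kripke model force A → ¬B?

2

u: does not force it — u ⊮ A → ¬B: at the accessible world w, w ⊩ A but w ⊮ ¬B.
v: does not force it.
w: does not force it.
x: forces it.
y: forces it.
Worlds forcing the formula: {x, y}.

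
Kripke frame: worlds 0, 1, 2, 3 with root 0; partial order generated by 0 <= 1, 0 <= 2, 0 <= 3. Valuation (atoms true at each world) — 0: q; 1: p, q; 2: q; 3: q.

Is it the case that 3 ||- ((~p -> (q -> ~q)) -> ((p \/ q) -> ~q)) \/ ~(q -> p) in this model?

3 ||- ((~p -> (q -> ~q)) -> ((p \/ q) -> ~q)) \/ ~(q -> p) via the disjunct (~p -> (q -> ~q)) -> ((p \/ q) -> ~q).

Yes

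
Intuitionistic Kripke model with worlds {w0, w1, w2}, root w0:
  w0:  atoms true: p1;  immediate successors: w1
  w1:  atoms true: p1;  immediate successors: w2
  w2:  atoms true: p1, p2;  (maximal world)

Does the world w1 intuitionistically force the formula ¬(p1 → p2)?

w1 ⊮ ¬(p1 → p2) since w2 is accessible from w1 and w2 ⊩ p1 → p2.
w2 ⊩ p1 → p2: every world accessible from w2 that forces p1 (namely w2) also forces p2.

No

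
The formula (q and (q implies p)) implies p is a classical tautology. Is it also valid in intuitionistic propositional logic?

Yes

This is modus ponens in implicational form, which is intuitionistically derivable.
If a world forces q and q implies p, then applying the implication at that world (which is accessible from itself) gives p.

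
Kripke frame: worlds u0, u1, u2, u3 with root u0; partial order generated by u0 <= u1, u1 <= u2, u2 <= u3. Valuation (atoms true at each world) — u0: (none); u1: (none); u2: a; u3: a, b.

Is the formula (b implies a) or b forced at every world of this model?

Yes

u0 forces (b implies a) or b via the disjunct b implies a.
Since the root u0 forces (b implies a) or b and forcing is persistent (monotone upward), every world forces it.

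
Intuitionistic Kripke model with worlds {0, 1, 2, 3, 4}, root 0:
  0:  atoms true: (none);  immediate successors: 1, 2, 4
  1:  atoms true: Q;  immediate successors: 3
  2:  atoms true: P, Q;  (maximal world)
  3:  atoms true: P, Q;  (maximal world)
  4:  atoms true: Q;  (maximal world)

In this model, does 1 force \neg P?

1 \nVdash \neg P since 3 is accessible from 1 and 3 \Vdash P.

No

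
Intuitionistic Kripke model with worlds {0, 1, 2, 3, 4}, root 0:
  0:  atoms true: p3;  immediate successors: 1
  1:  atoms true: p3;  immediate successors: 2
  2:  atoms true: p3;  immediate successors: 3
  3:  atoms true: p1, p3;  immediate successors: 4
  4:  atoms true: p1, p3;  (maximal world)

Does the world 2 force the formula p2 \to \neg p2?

2 \Vdash p2 \to \neg p2 vacuously: no world accessible from 2 forces the antecedent p2.

Yes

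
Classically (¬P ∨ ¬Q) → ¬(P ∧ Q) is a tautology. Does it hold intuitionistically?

This is a constructively valid De Morgan direction (disjunction of negations to negated conjunction), which is intuitionistically derivable.
If ¬P holds at a world then no accessible world forces P, hence none forces P ∧ Q; likewise for ¬Q.

Yes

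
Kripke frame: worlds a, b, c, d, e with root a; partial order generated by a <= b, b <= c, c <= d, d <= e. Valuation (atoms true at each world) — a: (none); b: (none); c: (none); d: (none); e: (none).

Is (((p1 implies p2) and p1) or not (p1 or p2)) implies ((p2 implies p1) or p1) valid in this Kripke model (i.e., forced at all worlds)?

Yes

a forces (((p1 implies p2) and p1) or not (p1 or p2)) implies ((p2 implies p1) or p1): every world accessible from a that forces ((p1 implies p2) and p1) or not (p1 or p2) (namely a, b, c, d, e) also forces (p2 implies p1) or p1.
Since the root a forces (((p1 implies p2) and p1) or not (p1 or p2)) implies ((p2 implies p1) or p1) and forcing is persistent (monotone upward), every world forces it.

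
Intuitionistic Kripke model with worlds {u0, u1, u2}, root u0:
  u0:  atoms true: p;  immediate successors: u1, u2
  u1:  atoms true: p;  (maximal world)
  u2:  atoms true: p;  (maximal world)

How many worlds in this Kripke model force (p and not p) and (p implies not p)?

0

u0: does not force it — u0 does not force (p and not p) and (p implies not p) since u0 fails p and not p.
u1: does not force it — u1 does not force (p and not p) and (p implies not p) since u1 fails p and not p.
u2: does not force it — u2 does not force (p and not p) and (p implies not p) since u2 fails p and not p.
Worlds forcing the formula: { }.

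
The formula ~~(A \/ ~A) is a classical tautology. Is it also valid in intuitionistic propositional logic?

Yes

This is the double negation of excluded middle, which is intuitionistically derivable.
Assuming ~(A \/ ~A): from A we'd get A \/ ~A, so ~A; but then A \/ ~A again — contradiction. Hence ~~(A \/ ~A).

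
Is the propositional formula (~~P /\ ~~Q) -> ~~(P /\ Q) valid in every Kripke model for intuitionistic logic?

This is the distribution of double negation over conjunction, which is intuitionistically derivable.
Assume ~~P, ~~Q, and ~(P /\ Q). From P we'd get ~Q (since P /\ Q is refuted), contradicting ~~Q; so ~P, contradicting ~~P.

Yes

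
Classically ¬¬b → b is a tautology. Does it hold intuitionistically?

No

This is double-negation elimination, which is not intuitionistically valid.
A Kripke countermodel: worlds u0, u1; order generated by u0 ≤ u1; atoms true at each world — u0:{}; u1:{b}.
u0 ⊮ ¬¬b → b: already at u0 itself, u0 ⊩ ¬¬b but u0 ⊮ b.
u0 lacks atom b, so u0 ⊮ b.
So the root u0 does not force the formula.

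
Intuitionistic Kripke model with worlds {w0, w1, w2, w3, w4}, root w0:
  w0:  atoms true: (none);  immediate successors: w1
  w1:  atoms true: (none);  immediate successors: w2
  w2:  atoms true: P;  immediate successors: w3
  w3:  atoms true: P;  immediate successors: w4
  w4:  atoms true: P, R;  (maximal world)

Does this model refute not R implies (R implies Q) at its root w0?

w0 forces not R implies (R implies Q) vacuously: no world accessible from w0 forces the antecedent not R.
So the root w0 forces not R implies (R implies Q); the model is not a countermodel.

No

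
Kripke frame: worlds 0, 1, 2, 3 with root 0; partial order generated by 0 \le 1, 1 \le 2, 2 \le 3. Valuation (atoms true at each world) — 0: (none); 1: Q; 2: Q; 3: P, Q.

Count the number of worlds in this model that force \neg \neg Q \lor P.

0: forces it.
1: forces it.
2: forces it.
3: forces it.
Worlds forcing the formula: {0, 1, 2, 3}.

4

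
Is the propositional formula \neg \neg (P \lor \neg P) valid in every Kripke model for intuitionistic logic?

Yes

This is the double negation of excluded middle, which is intuitionistically derivable.
Assuming \neg (P \lor \neg P): from P we'd get P \lor \neg P, so \neg P; but then P \lor \neg P again — contradiction. Hence \neg \neg (P \lor \neg P).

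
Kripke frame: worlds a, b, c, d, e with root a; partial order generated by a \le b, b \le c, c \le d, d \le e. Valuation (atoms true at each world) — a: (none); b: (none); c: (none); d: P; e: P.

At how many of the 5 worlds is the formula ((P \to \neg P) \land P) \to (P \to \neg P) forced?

5

a: forces it.
b: forces it.
c: forces it.
d: forces it.
e: forces it.
Worlds forcing the formula: {a, b, c, d, e}.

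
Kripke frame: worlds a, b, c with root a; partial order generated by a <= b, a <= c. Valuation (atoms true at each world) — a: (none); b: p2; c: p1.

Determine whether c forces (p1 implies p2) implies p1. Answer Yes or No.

Yes

c forces (p1 implies p2) implies p1 vacuously: no world accessible from c forces the antecedent p1 implies p2.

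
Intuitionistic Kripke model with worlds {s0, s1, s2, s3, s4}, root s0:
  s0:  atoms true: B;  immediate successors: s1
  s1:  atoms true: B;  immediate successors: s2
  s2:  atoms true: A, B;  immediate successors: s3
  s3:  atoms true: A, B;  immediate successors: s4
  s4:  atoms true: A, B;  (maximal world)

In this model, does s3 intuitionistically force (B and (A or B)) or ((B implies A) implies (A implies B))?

s3 forces (B and (A or B)) or ((B implies A) implies (A implies B)) via the disjunct B and (A or B).

Yes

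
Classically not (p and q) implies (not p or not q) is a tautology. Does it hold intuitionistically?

This is the constructively invalid direction of De Morgan's law for conjunction, which is not intuitionistically valid.
A Kripke countermodel: worlds u, v, w; order generated by u <= v, u <= w; atoms true at each world — u:{}; v:{p}; w:{q}.
u does not force not (p and q) implies (not p or not q): already at u itself, u forces not (p and q) but u does not force not p or not q.
u does not force not p or not q: neither disjunct is forced at u.
u does not force not p since v is accessible from u and v forces p.
So the root u does not force the formula.

No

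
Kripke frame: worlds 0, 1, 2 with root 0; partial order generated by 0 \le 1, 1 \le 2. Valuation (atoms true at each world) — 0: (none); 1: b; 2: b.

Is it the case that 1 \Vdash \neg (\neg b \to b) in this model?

No

1 \nVdash \neg (\neg b \to b) since 1 is accessible from 1 and 1 \Vdash \neg b \to b.
1 \Vdash \neg b \to b vacuously: no world accessible from 1 forces the antecedent \neg b.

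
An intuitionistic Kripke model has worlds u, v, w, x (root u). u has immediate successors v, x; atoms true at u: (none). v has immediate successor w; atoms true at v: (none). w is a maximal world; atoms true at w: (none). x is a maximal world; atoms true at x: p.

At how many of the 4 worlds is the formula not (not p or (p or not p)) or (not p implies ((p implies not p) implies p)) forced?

1

u: does not force it — u does not force not (not p or (p or not p)) or (not p implies ((p implies not p) implies p)): neither disjunct is forced at u.
v: does not force it — v does not force not (not p or (p or not p)) or (not p implies ((p implies not p) implies p)): neither disjunct is forced at v.
w: does not force it — w does not force not (not p or (p or not p)) or (not p implies ((p implies not p) implies p)): neither disjunct is forced at w.
x: forces it.
Worlds forcing the formula: {x}.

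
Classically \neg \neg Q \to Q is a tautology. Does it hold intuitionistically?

This is double-negation elimination, which is not intuitionistically valid.
A Kripke countermodel: worlds 0, 1; order generated by 0 \le 1; atoms true at each world — 0:{}; 1:{Q}.
0 \nVdash \neg \neg Q \to Q: already at 0 itself, 0 \Vdash \neg \neg Q but 0 \nVdash Q.
0 lacks atom Q, so 0 \nVdash Q.
So the root 0 does not force the formula.

No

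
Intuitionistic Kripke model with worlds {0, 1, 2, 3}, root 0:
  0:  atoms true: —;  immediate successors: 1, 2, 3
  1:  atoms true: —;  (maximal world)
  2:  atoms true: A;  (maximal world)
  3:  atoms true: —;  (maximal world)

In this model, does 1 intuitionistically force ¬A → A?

No

1 ⊮ ¬A → A: already at 1 itself, 1 ⊩ ¬A but 1 ⊮ A.
1 lacks atom A, so 1 ⊮ A.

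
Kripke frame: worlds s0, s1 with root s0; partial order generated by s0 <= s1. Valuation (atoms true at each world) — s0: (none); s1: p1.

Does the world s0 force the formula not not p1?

s0 forces not not p1: no world accessible from s0 forces not p1.

Yes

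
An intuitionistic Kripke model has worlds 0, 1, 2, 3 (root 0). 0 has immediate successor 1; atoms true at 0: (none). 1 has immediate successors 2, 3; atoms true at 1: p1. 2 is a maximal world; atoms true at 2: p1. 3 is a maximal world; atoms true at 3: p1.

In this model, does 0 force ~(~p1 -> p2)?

No

0 ||-/- ~(~p1 -> p2) since 0 is accessible from 0 and 0 ||- ~p1 -> p2.
0 ||- ~p1 -> p2 vacuously: no world accessible from 0 forces the antecedent ~p1.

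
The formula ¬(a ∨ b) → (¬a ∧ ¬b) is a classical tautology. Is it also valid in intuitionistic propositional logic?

This is a constructively valid De Morgan direction (negated disjunction to conjunction of negations), which is intuitionistically derivable.
From ¬(a ∨ b): if a held then a ∨ b would, contradiction — so ¬a; similarly ¬b.

Yes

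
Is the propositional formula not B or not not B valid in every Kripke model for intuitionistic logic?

No

This is the weak law of excluded middle, which is not intuitionistically valid.
A Kripke countermodel: worlds w0, w1, w2; order generated by w0 <= w1, w0 <= w2; atoms true at each world — w0:{}; w1:{B}; w2:{}.
w0 does not force not B or not not B: neither disjunct is forced at w0.
w0 does not force not B since w1 is accessible from w0 and w1 forces B.
So the root w0 does not force the formula.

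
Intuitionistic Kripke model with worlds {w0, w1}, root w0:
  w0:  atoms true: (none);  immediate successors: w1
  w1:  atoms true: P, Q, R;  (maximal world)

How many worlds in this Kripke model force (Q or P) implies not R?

w0: does not force it — w0 does not force (Q or P) implies not R: at the accessible world w1, w1 forces Q or P but w1 does not force not R.
w1: does not force it — w1 does not force (Q or P) implies not R: already at w1 itself, w1 forces Q or P but w1 does not force not R.
Worlds forcing the formula: { }.

0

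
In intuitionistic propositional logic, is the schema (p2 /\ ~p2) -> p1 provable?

Yes

This is an instance of ex falso quodlibet, which is intuitionistically derivable.
No world can force both p2 and ~p2, so the antecedent p2 /\ ~p2 is never forced and the implication holds vacuously at every world.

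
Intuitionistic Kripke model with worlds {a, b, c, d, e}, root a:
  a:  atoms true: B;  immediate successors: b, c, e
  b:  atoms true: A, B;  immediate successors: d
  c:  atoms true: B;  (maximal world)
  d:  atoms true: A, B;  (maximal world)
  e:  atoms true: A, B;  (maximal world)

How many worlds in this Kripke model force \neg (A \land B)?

a: does not force it — a \nVdash \neg (A \land B) since b is accessible from a and b \Vdash A \land B.
b: does not force it — b \nVdash \neg (A \land B) since b is accessible from b and b \Vdash A \land B.
c: forces it.
d: does not force it — d \nVdash \neg (A \land B) since d is accessible from d and d \Vdash A \land B.
e: does not force it.
Worlds forcing the formula: {c}.

1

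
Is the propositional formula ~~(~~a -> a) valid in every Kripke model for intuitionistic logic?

This is the double negation of double-negation elimination, which is intuitionistically derivable.
By Glivenko's theorem the double negation of any classical propositional tautology is intuitionistically provable; ~~a -> a is classically a tautology.

Yes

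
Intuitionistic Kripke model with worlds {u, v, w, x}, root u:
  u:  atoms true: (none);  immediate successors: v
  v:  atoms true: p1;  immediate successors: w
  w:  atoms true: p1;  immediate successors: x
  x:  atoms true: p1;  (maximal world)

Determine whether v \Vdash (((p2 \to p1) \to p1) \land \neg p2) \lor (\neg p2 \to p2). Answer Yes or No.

Yes

v \Vdash (((p2 \to p1) \to p1) \land \neg p2) \lor (\neg p2 \to p2) via the disjunct ((p2 \to p1) \to p1) \land \neg p2.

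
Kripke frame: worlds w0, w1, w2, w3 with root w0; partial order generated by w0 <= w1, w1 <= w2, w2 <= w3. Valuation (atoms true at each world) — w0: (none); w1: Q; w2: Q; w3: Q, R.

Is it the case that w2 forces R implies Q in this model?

Yes

w2 forces R implies Q: every world accessible from w2 that forces R (namely w3) also forces Q.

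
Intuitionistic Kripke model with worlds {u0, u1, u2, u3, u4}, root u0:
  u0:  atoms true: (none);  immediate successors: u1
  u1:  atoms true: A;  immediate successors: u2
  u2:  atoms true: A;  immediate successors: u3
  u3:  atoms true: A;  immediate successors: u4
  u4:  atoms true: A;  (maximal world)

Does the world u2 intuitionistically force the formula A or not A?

Yes

u2 forces A or not A via the disjunct A.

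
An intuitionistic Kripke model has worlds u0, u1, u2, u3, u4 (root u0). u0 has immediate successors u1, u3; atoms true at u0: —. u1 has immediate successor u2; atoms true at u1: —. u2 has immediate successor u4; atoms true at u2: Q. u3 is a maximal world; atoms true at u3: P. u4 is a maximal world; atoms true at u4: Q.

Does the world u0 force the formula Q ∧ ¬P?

No

u0 ⊮ Q ∧ ¬P since u0 fails Q.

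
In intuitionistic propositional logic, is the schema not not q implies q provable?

This is double-negation elimination, which is not intuitionistically valid.
A Kripke countermodel: worlds u0, u1; order generated by u0 <= u1; atoms true at each world — u0:{}; u1:{q}.
u0 does not force not not q implies q: already at u0 itself, u0 forces not not q but u0 does not force q.
u0 lacks atom q, so u0 does not force q.
So the root u0 does not force the formula.

No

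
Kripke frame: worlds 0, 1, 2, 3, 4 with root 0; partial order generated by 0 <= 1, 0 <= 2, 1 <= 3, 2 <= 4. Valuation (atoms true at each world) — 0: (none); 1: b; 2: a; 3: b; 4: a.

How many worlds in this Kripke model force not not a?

2

0: does not force it — 0 does not force not not a since 1 is accessible from 0 and 1 forces not a.
1: does not force it.
2: forces it.
3: does not force it.
4: forces it.
Worlds forcing the formula: {2, 4}.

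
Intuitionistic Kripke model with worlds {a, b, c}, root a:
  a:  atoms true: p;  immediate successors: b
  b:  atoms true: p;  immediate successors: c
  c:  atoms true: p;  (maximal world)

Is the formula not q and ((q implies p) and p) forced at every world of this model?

Yes

a forces not q and ((q implies p) and p) since a forces both conjuncts.
Since the root a forces not q and ((q implies p) and p) and forcing is persistent (monotone upward), every world forces it.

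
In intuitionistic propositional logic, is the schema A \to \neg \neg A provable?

Yes

This is double-negation introduction, which is intuitionistically derivable.
If a world forces A then every accessible world forces A (persistence), so none forces \neg A; hence \neg \neg A.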